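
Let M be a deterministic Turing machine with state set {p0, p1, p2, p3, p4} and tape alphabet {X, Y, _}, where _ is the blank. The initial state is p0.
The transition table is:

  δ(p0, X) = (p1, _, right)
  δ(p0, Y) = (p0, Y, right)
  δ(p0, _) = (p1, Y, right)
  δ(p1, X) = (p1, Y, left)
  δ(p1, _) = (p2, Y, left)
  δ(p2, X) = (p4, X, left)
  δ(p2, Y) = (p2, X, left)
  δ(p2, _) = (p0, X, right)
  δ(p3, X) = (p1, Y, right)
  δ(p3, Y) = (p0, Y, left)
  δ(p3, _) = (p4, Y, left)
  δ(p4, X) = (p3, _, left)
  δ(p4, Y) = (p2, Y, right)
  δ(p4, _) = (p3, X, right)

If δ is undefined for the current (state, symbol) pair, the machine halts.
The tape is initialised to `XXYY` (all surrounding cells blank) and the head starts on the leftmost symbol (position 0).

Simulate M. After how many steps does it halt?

p0 | __[X]XYY__   read X → write _, move right, go to p1
p1 | ___[X]YY__   read X → write Y, move left, go to p1
p1 | __[_]YYY__   read _ → write Y, move left, go to p2
p2 | _[_]YYYY__   read _ → write X, move right, go to p0
p0 | _X[Y]YYY__   read Y → write Y, move right, go to p0
p0 | _XY[Y]YY__   read Y → write Y, move right, go to p0
p0 | _XYY[Y]Y__   read Y → write Y, move right, go to p0
p0 | _XYYY[Y]__   read Y → write Y, move right, go to p0
p0 | _XYYYY[_]_   read _ → write Y, move right, go to p1
p1 | _XYYYYY[_]   read _ → write Y, move left, go to p2
p2 | _XYYYY[Y]Y   read Y → write X, move left, go to p2
p2 | _XYYY[Y]XY   read Y → write X, move left, go to p2
p2 | _XYY[Y]XXY   read Y → write X, move left, go to p2
p2 | _XY[Y]XXXY   read Y → write X, move left, go to p2
p2 | _X[Y]XXXXY   read Y → write X, move left, go to p2
p2 | _[X]XXXXXY   read X → write X, move left, go to p4
p4 | [_]XXXXXXY   read _ → write X, move right, go to p3
p3 | X[X]XXXXXY   read X → write Y, move right, go to p1
p1 | XY[X]XXXXY   read X → write Y, move left, go to p1
p1 | X[Y]YXXXXY
M halts after 19 transitions.

19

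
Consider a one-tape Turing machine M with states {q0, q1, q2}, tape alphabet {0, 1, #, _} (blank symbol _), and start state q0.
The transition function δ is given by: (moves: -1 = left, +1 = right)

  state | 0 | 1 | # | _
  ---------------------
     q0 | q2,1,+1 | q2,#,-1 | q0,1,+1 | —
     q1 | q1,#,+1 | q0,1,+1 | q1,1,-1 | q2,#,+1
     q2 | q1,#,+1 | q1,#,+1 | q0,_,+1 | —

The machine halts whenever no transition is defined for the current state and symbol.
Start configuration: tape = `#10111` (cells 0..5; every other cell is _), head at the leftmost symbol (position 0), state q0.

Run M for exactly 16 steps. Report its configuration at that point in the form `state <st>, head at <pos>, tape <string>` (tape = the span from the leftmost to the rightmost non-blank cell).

state=q0 head=0 tape=_[#]10111   (q0,#)→(q0,1,+1)
state=q0 head=1 tape=_1[1]0111   (q0,1)→(q2,#,-1)
state=q2 head=0 tape=_[1]#0111   (q2,1)→(q1,#,+1)
state=q1 head=1 tape=_#[#]0111   (q1,#)→(q1,1,-1)
state=q1 head=0 tape=_[#]10111   (q1,#)→(q1,1,-1)
state=q1 head=-1 tape=[_]110111   (q1,_)→(q2,#,+1)
state=q2 head=0 tape=#[1]10111   (q2,1)→(q1,#,+1)
state=q1 head=1 tape=##[1]0111   (q1,1)→(q0,1,+1)
state=q0 head=2 tape=##1[0]111   (q0,0)→(q2,1,+1)
state=q2 head=3 tape=##11[1]11   (q2,1)→(q1,#,+1)
state=q1 head=4 tape=##11#[1]1   (q1,1)→(q0,1,+1)
state=q0 head=5 tape=##11#1[1]   (q0,1)→(q2,#,-1)
state=q2 head=4 tape=##11#[1]#   (q2,1)→(q1,#,+1)
state=q1 head=5 tape=##11##[#]   (q1,#)→(q1,1,-1)
state=q1 head=4 tape=##11#[#]1   (q1,#)→(q1,1,-1)
state=q1 head=3 tape=##11[#]11   (q1,#)→(q1,1,-1)
state=q1 head=2 tape=##1[1]111
After 16 steps: state q1, head at 2, tape ##11111.

state q1, head at 2, tape ##11111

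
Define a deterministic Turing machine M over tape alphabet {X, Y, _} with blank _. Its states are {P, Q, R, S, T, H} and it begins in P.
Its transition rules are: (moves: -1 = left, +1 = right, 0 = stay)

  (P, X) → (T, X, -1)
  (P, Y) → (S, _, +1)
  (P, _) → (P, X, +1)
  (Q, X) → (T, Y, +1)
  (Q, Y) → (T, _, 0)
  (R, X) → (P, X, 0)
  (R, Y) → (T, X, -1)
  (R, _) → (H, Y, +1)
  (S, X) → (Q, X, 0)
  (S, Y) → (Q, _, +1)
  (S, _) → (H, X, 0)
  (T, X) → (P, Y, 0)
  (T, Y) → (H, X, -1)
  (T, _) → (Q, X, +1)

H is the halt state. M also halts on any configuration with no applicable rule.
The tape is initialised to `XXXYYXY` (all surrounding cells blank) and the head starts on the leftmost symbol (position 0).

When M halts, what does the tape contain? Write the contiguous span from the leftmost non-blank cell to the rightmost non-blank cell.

XY_YXYXY

P | _[X]XXYYXY   read X → write X, move -1, go to T
T | [_]XXXYYXY   read _ → write X, move +1, go to Q
Q | X[X]XXYYXY   read X → write Y, move +1, go to T
T | XY[X]XYYXY   read X → write Y, move 0, go to P
P | XY[Y]XYYXY   read Y → write _, move +1, go to S
S | XY_[X]YYXY   read X → write X, move 0, go to Q
Q | XY_[X]YYXY   read X → write Y, move +1, go to T
T | XY_Y[Y]YXY   read Y → write X, move -1, go to H
H | XY_[Y]XYXY
The non-blank tape span at halt is XY_YXYXY.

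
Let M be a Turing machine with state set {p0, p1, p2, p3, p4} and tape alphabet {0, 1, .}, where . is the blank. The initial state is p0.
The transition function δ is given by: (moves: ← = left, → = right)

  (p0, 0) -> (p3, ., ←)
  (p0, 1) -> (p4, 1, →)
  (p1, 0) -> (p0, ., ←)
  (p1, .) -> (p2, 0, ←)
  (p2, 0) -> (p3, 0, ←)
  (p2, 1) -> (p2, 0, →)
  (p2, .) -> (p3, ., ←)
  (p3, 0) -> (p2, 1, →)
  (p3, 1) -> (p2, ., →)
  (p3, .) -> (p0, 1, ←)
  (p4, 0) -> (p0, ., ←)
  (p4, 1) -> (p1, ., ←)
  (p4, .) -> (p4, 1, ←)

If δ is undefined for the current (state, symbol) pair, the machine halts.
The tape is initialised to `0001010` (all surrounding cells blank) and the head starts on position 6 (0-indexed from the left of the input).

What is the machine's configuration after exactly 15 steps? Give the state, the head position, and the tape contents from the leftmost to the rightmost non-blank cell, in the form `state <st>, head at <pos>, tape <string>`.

p0 | .000101[0]   read 0 → write ., move ←, go to p3
p3 | .00010[1].   read 1 → write ., move →, go to p2
p2 | .00010.[.]   read . → write ., move ←, go to p3
p3 | .00010[.].   read . → write 1, move ←, go to p0
p0 | .0001[0]1.   read 0 → write ., move ←, go to p3
p3 | .000[1].1.   read 1 → write ., move →, go to p2
p2 | .000.[.]1.   read . → write ., move ←, go to p3
p3 | .000[.].1.   read . → write 1, move ←, go to p0
p0 | .00[0]1.1.   read 0 → write ., move ←, go to p3
p3 | .0[0].1.1.   read 0 → write 1, move →, go to p2
p2 | .01[.]1.1.   read . → write ., move ←, go to p3
p3 | .0[1].1.1.   read 1 → write ., move →, go to p2
p2 | .0.[.]1.1.   read . → write ., move ←, go to p3
p3 | .0[.].1.1.   read . → write 1, move ←, go to p0
p0 | .[0]1.1.1.   read 0 → write ., move ←, go to p3
p3 | [.].1.1.1.
After 15 steps: state p3, head at -1, tape 1.1.1.

state p3, head at -1, tape 1.1.1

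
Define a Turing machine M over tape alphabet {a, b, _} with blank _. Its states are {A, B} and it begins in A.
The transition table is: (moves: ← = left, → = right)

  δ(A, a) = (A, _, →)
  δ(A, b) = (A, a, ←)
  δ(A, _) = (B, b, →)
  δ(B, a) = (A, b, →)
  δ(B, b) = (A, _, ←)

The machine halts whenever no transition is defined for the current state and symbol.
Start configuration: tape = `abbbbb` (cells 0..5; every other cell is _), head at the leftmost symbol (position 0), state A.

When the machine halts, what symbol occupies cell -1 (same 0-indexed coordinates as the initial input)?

b

state=A head=0 tape=_[a]bbbbb__   (A,a)→(A,_,→)
state=A head=1 tape=__[b]bbbb__   (A,b)→(A,a,←)
state=A head=0 tape=_[_]abbbb__   (A,_)→(B,b,→)
state=B head=1 tape=_b[a]bbbb__   (B,a)→(A,b,→)
state=A head=2 tape=_bb[b]bbb__   (A,b)→(A,a,←)
state=A head=1 tape=_b[b]abbb__   (A,b)→(A,a,←)
state=A head=0 tape=_[b]aabbb__   (A,b)→(A,a,←)
state=A head=-1 tape=[_]aaabbb__   (A,_)→(B,b,→)
state=B head=0 tape=b[a]aabbb__   (B,a)→(A,b,→)
state=A head=1 tape=bb[a]abbb__   (A,a)→(A,_,→)
state=A head=2 tape=bb_[a]bbb__   (A,a)→(A,_,→)
state=A head=3 tape=bb__[b]bb__   (A,b)→(A,a,←)
state=A head=2 tape=bb_[_]abb__   (A,_)→(B,b,→)
state=B head=3 tape=bb_b[a]bb__   (B,a)→(A,b,→)
state=A head=4 tape=bb_bb[b]b__   (A,b)→(A,a,←)
state=A head=3 tape=bb_b[b]ab__   (A,b)→(A,a,←)
state=A head=2 tape=bb_[b]aab__   (A,b)→(A,a,←)
state=A head=1 tape=bb[_]aaab__   (A,_)→(B,b,→)
state=B head=2 tape=bbb[a]aab__   (B,a)→(A,b,→)
state=A head=3 tape=bbbb[a]ab__   (A,a)→(A,_,→)
state=A head=4 tape=bbbb_[a]b__   (A,a)→(A,_,→)
state=A head=5 tape=bbbb__[b]__   (A,b)→(A,a,←)
state=A head=4 tape=bbbb_[_]a__   (A,_)→(B,b,→)
state=B head=5 tape=bbbb_b[a]__   (B,a)→(A,b,→)
state=A head=6 tape=bbbb_bb[_]_   (A,_)→(B,b,→)
state=B head=7 tape=bbbb_bbb[_]
Cell -1 holds b when M halts.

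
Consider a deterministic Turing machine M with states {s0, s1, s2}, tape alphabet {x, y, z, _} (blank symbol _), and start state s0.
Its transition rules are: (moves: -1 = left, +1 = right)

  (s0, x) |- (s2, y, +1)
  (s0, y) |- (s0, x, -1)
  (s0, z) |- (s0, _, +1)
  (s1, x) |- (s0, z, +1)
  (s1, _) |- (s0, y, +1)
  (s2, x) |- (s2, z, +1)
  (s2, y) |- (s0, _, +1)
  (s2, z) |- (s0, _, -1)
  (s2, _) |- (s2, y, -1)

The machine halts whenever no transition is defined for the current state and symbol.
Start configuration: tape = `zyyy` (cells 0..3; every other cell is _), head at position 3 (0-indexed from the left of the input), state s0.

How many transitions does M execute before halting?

s0 | zyy[y]_   read y → write x, move -1, go to s0
s0 | zy[y]x_   read y → write x, move -1, go to s0
s0 | z[y]xx_   read y → write x, move -1, go to s0
s0 | [z]xxx_   read z → write _, move +1, go to s0
s0 | _[x]xx_   read x → write y, move +1, go to s2
s2 | _y[x]x_   read x → write z, move +1, go to s2
s2 | _yz[x]_   read x → write z, move +1, go to s2
s2 | _yzz[_]   read _ → write y, move -1, go to s2
s2 | _yz[z]y   read z → write _, move -1, go to s0
s0 | _y[z]_y   read z → write _, move +1, go to s0
s0 | _y_[_]y
M halts after 10 transitions.

10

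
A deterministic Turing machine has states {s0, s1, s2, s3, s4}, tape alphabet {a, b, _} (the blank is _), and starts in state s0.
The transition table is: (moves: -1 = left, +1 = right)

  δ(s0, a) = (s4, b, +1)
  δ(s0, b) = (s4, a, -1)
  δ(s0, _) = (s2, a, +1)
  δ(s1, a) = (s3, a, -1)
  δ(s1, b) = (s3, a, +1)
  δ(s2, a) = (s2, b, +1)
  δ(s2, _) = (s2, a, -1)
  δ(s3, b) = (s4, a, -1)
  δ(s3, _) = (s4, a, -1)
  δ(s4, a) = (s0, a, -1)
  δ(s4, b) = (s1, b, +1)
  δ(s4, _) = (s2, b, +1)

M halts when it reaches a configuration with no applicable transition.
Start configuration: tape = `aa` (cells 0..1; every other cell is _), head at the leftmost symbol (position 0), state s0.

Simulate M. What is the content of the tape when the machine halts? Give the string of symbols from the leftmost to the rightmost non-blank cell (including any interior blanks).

state=s0 head=0 tape=_[a]a_   (s0,a)→(s4,b,+1)
state=s4 head=1 tape=_b[a]_   (s4,a)→(s0,a,-1)
state=s0 head=0 tape=_[b]a_   (s0,b)→(s4,a,-1)
state=s4 head=-1 tape=[_]aa_   (s4,_)→(s2,b,+1)
state=s2 head=0 tape=b[a]a_   (s2,a)→(s2,b,+1)
state=s2 head=1 tape=bb[a]_   (s2,a)→(s2,b,+1)
state=s2 head=2 tape=bbb[_]   (s2,_)→(s2,a,-1)
state=s2 head=1 tape=bb[b]a
The non-blank tape span at halt is bbba.

bbba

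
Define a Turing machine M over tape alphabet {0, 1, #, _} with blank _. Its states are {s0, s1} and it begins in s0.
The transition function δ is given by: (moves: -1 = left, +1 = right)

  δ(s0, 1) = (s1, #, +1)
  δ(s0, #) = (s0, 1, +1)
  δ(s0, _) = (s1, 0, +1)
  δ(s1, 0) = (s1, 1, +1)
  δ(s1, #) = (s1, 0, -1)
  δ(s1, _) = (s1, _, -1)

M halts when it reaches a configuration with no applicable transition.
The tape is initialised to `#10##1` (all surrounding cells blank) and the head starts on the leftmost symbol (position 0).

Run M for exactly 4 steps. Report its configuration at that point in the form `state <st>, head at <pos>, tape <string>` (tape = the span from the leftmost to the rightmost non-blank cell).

s0 | [#]10##1   read # → write 1, move +1, go to s0
s0 | 1[1]0##1   read 1 → write #, move +1, go to s1
s1 | 1#[0]##1   read 0 → write 1, move +1, go to s1
s1 | 1#1[#]#1   read # → write 0, move -1, go to s1
s1 | 1#[1]0#1
After 4 steps: state s1, head at 2, tape 1#10#1.

state s1, head at 2, tape 1#10#1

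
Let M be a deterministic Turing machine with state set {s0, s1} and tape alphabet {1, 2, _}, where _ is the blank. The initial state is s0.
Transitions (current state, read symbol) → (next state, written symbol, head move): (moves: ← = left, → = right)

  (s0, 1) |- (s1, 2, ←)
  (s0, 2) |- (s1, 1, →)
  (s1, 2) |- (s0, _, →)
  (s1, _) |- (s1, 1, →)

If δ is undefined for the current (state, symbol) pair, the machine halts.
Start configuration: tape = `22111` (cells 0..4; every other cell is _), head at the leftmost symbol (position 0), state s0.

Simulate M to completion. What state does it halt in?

s0 | [2]2111_   read 2 → write 1, move →, go to s1
s1 | 1[2]111_   read 2 → write _, move →, go to s0
s0 | 1_[1]11_   read 1 → write 2, move ←, go to s1
s1 | 1[_]211_   read _ → write 1, move →, go to s1
s1 | 11[2]11_   read 2 → write _, move →, go to s0
s0 | 11_[1]1_   read 1 → write 2, move ←, go to s1
s1 | 11[_]21_   read _ → write 1, move →, go to s1
s1 | 111[2]1_   read 2 → write _, move →, go to s0
s0 | 111_[1]_   read 1 → write 2, move ←, go to s1
s1 | 111[_]2_   read _ → write 1, move →, go to s1
s1 | 1111[2]_   read 2 → write _, move →, go to s0
s0 | 1111_[_]
No transition is defined for (s0, _); M halts in state s0.

s0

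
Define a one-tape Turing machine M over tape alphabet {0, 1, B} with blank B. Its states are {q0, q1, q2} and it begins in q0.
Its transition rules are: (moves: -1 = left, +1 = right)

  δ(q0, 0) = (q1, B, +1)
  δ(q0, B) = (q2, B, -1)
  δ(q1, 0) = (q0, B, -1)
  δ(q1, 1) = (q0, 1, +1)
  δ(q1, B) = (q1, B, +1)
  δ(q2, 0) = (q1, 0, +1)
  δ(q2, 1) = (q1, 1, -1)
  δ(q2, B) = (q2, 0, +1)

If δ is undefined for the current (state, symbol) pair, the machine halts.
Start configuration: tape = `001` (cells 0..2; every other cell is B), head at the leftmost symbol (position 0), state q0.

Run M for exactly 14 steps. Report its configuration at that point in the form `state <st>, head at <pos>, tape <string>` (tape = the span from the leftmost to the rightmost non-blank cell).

q0 | B[0]01B   read 0 → write B, move +1, go to q1
q1 | BB[0]1B   read 0 → write B, move -1, go to q0
q0 | B[B]B1B   read B → write B, move -1, go to q2
q2 | [B]BB1B   read B → write 0, move +1, go to q2
q2 | 0[B]B1B   read B → write 0, move +1, go to q2
q2 | 00[B]1B   read B → write 0, move +1, go to q2
q2 | 000[1]B   read 1 → write 1, move -1, go to q1
q1 | 00[0]1B   read 0 → write B, move -1, go to q0
q0 | 0[0]B1B   read 0 → write B, move +1, go to q1
q1 | 0B[B]1B   read B → write B, move +1, go to q1
q1 | 0BB[1]B   read 1 → write 1, move +1, go to q0
q0 | 0BB1[B]   read B → write B, move -1, go to q2
q2 | 0BB[1]B   read 1 → write 1, move -1, go to q1
q1 | 0B[B]1B   read B → write B, move +1, go to q1
q1 | 0BB[1]B
After 14 steps: state q1, head at 2, tape 0BB1.

state q1, head at 2, tape 0BB1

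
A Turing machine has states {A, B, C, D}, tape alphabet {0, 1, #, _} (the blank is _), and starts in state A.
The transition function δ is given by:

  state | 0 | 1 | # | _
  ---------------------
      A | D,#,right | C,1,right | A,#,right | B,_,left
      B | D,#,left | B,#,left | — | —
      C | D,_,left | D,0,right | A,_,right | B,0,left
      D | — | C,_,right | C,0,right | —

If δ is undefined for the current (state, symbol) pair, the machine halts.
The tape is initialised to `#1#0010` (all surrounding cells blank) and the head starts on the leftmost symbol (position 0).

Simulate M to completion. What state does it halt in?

A | [#]1#0010   read # → write #, move right, go to A
A | #[1]#0010   read 1 → write 1, move right, go to C
C | #1[#]0010   read # → write _, move right, go to A
A | #1_[0]010   read 0 → write #, move right, go to D
D | #1_#[0]10
No transition is defined for (D, 0); M halts in state D.

D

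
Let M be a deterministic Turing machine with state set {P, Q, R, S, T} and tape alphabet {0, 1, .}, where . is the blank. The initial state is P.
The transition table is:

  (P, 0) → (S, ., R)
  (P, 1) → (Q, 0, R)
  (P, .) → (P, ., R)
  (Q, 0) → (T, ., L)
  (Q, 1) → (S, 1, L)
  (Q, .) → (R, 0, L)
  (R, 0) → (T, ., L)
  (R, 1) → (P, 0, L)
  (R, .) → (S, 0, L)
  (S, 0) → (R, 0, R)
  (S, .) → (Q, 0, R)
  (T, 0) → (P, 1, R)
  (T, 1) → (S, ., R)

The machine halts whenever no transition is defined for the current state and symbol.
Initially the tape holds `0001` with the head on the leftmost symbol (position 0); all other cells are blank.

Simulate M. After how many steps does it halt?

P | [0]001.   read 0 → write ., move R, go to S
S | .[0]01.   read 0 → write 0, move R, go to R
R | .0[0]1.   read 0 → write ., move L, go to T
T | .[0].1.   read 0 → write 1, move R, go to P
P | .1[.]1.   read . → write ., move R, go to P
P | .1.[1].   read 1 → write 0, move R, go to Q
Q | .1.0[.]   read . → write 0, move L, go to R
R | .1.[0]0   read 0 → write ., move L, go to T
T | .1[.].0
M halts after 8 transitions.

8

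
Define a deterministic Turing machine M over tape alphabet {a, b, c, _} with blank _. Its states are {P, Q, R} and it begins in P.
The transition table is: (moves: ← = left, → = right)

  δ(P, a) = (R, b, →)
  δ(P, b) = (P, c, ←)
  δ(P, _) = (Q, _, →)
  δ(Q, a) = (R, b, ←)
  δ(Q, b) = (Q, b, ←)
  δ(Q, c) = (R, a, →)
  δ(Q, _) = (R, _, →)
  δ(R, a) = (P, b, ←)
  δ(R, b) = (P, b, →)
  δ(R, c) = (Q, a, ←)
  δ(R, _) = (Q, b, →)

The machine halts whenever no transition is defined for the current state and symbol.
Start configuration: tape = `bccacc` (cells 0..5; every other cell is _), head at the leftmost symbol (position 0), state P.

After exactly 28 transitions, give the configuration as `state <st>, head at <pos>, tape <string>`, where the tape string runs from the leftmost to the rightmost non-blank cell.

P | ___[b]ccacc   read b → write c, move ←, go to P
P | __[_]cccacc   read _ → write _, move →, go to Q
Q | ___[c]ccacc   read c → write a, move →, go to R
R | ___a[c]cacc   read c → write a, move ←, go to Q
Q | ___[a]acacc   read a → write b, move ←, go to R
R | __[_]bacacc   read _ → write b, move →, go to Q
Q | __b[b]acacc   read b → write b, move ←, go to Q
Q | __[b]bacacc   read b → write b, move ←, go to Q
Q | _[_]bbacacc   read _ → write _, move →, go to R
R | __[b]bacacc   read b → write b, move →, go to P
P | __b[b]acacc   read b → write c, move ←, go to P
P | __[b]cacacc   read b → write c, move ←, go to P
P | _[_]ccacacc   read _ → write _, move →, go to Q
Q | __[c]cacacc   read c → write a, move →, go to R
R | __a[c]acacc   read c → write a, move ←, go to Q
Q | __[a]aacacc   read a → write b, move ←, go to R
R | _[_]baacacc   read _ → write b, move →, go to Q
Q | _b[b]aacacc   read b → write b, move ←, go to Q
Q | _[b]baacacc   read b → write b, move ←, go to Q
Q | [_]bbaacacc   read _ → write _, move →, go to R
R | _[b]baacacc   read b → write b, move →, go to P
P | _b[b]aacacc   read b → write c, move ←, go to P
P | _[b]caacacc   read b → write c, move ←, go to P
P | [_]ccaacacc   read _ → write _, move →, go to Q
Q | _[c]caacacc   read c → write a, move →, go to R
R | _a[c]aacacc   read c → write a, move ←, go to Q
Q | _[a]aaacacc   read a → write b, move ←, go to R
R | [_]baaacacc   read _ → write b, move →, go to Q
Q | b[b]aaacacc
After 28 steps: state Q, head at -2, tape bbaaacacc.

state Q, head at -2, tape bbaaacacc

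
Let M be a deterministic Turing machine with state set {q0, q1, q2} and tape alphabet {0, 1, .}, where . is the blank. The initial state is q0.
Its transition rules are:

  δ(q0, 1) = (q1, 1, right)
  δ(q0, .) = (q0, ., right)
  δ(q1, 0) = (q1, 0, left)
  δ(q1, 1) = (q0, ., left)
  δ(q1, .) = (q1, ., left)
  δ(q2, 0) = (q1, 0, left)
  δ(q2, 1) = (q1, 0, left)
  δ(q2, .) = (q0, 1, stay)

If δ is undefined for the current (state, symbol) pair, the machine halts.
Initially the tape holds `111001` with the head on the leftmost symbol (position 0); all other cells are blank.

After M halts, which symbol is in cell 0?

q0 | .[1]11001   read 1 → write 1, move right, go to q1
q1 | .1[1]1001   read 1 → write ., move left, go to q0
q0 | .[1].1001   read 1 → write 1, move right, go to q1
q1 | .1[.]1001   read . → write ., move left, go to q1
q1 | .[1].1001   read 1 → write ., move left, go to q0
q0 | [.]..1001   read . → write ., move right, go to q0
q0 | .[.].1001   read . → write ., move right, go to q0
q0 | ..[.]1001   read . → write ., move right, go to q0
q0 | ...[1]001   read 1 → write 1, move right, go to q1
q1 | ...1[0]01   read 0 → write 0, move left, go to q1
q1 | ...[1]001   read 1 → write ., move left, go to q0
q0 | ..[.].001   read . → write ., move right, go to q0
q0 | ...[.]001   read . → write ., move right, go to q0
q0 | ....[0]01
Cell 0 holds . when M halts.

.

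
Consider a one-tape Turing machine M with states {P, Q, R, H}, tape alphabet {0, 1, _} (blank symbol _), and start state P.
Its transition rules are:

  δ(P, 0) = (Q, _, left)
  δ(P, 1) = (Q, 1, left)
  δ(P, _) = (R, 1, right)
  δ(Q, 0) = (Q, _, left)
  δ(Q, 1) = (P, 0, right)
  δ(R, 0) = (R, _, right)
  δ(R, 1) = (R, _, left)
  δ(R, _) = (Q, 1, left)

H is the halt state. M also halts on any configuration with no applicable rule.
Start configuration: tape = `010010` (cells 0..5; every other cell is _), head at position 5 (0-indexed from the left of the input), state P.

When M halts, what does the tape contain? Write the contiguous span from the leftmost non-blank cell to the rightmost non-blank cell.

1__1

P | _01001[0]_   read 0 → write _, move left, go to Q
Q | _0100[1]__   read 1 → write 0, move right, go to P
P | _01000[_]_   read _ → write 1, move right, go to R
R | _010001[_]   read _ → write 1, move left, go to Q
Q | _01000[1]1   read 1 → write 0, move right, go to P
P | _010000[1]   read 1 → write 1, move left, go to Q
Q | _01000[0]1   read 0 → write _, move left, go to Q
Q | _0100[0]_1   read 0 → write _, move left, go to Q
Q | _010[0]__1   read 0 → write _, move left, go to Q
Q | _01[0]___1   read 0 → write _, move left, go to Q
Q | _0[1]____1   read 1 → write 0, move right, go to P
P | _00[_]___1   read _ → write 1, move right, go to R
R | _001[_]__1   read _ → write 1, move left, go to Q
Q | _00[1]1__1   read 1 → write 0, move right, go to P
P | _000[1]__1   read 1 → write 1, move left, go to Q
Q | _00[0]1__1   read 0 → write _, move left, go to Q
Q | _0[0]_1__1   read 0 → write _, move left, go to Q
Q | _[0]__1__1   read 0 → write _, move left, go to Q
Q | [_]___1__1
The non-blank tape span at halt is 1__1.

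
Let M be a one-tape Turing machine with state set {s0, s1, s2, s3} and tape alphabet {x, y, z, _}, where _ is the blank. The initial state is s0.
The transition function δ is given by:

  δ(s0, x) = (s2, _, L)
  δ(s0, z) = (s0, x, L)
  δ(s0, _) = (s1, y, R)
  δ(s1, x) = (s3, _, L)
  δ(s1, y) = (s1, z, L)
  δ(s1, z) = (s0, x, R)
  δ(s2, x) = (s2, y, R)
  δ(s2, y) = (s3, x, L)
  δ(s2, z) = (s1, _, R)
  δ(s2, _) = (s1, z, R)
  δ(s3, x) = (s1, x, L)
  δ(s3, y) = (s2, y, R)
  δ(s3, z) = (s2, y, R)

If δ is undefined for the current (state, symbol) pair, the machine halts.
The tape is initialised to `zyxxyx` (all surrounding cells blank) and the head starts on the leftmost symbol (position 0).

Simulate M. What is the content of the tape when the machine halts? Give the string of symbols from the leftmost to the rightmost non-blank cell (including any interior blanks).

s0 | __[z]yxxyx   read z → write x, move L, go to s0
s0 | _[_]xyxxyx   read _ → write y, move R, go to s1
s1 | _y[x]yxxyx   read x → write _, move L, go to s3
s3 | _[y]_yxxyx   read y → write y, move R, go to s2
s2 | _y[_]yxxyx   read _ → write z, move R, go to s1
s1 | _yz[y]xxyx   read y → write z, move L, go to s1
s1 | _y[z]zxxyx   read z → write x, move R, go to s0
s0 | _yx[z]xxyx   read z → write x, move L, go to s0
s0 | _y[x]xxxyx   read x → write _, move L, go to s2
s2 | _[y]_xxxyx   read y → write x, move L, go to s3
s3 | [_]x_xxxyx
The non-blank tape span at halt is x_xxxyx.

x_xxxyx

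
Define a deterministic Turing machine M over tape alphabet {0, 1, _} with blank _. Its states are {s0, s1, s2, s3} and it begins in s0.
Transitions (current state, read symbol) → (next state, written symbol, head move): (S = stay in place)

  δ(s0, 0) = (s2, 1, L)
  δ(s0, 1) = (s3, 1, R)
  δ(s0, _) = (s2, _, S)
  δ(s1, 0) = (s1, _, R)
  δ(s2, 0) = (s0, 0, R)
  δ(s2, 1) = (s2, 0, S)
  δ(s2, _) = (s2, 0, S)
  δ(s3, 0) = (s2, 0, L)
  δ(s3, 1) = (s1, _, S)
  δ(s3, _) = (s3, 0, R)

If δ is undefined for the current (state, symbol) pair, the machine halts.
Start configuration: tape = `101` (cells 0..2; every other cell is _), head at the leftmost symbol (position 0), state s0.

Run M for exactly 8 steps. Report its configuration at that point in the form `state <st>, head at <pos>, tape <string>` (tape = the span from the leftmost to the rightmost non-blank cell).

state s1, head at 2, tape 01

s0 | [1]01   read 1 → write 1, move R, go to s3
s3 | 1[0]1   read 0 → write 0, move L, go to s2
s2 | [1]01   read 1 → write 0, move S, go to s2
s2 | [0]01   read 0 → write 0, move R, go to s0
s0 | 0[0]1   read 0 → write 1, move L, go to s2
s2 | [0]11   read 0 → write 0, move R, go to s0
s0 | 0[1]1   read 1 → write 1, move R, go to s3
s3 | 01[1]   read 1 → write _, move S, go to s1
s1 | 01[_]
After 8 steps: state s1, head at 2, tape 01.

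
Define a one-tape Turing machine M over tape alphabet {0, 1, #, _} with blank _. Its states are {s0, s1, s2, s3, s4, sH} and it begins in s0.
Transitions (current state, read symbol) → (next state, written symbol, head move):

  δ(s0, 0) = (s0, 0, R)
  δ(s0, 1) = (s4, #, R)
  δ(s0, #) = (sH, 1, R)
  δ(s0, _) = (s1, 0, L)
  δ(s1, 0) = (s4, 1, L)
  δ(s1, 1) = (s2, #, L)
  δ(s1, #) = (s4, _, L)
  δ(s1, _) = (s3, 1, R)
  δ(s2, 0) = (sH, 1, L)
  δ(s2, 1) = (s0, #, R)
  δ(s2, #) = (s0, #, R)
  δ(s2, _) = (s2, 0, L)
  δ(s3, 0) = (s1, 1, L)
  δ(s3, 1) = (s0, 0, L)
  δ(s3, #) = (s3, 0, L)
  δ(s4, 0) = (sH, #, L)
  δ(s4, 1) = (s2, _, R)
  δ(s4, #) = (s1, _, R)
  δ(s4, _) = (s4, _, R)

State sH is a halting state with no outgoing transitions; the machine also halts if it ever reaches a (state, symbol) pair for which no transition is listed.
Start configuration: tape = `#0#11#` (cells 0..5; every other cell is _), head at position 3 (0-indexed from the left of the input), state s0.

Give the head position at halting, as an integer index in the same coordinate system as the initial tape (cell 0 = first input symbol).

state=s0 head=3 tape=#0#[1]1#_   (s0,1)→(s4,#,R)
state=s4 head=4 tape=#0##[1]#_   (s4,1)→(s2,_,R)
state=s2 head=5 tape=#0##_[#]_   (s2,#)→(s0,#,R)
state=s0 head=6 tape=#0##_#[_]   (s0,_)→(s1,0,L)
state=s1 head=5 tape=#0##_[#]0   (s1,#)→(s4,_,L)
state=s4 head=4 tape=#0##[_]_0   (s4,_)→(s4,_,R)
state=s4 head=5 tape=#0##_[_]0   (s4,_)→(s4,_,R)
state=s4 head=6 tape=#0##__[0]   (s4,0)→(sH,#,L)
state=sH head=5 tape=#0##_[_]#
At halt the head is at cell 5.

5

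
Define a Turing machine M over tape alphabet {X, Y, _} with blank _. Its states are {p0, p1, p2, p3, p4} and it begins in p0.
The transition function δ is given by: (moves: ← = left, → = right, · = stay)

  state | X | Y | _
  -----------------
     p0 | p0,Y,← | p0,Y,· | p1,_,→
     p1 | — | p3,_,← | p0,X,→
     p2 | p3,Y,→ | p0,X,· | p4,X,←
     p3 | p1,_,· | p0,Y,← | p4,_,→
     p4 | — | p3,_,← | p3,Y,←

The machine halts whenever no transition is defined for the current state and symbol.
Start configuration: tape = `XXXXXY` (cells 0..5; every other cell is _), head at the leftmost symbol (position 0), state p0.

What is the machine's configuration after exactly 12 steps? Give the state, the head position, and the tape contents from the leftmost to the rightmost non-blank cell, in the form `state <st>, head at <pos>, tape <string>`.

state p4, head at 0, tape XXXXY

p0 | _[X]XXXXY   read X → write Y, move ←, go to p0
p0 | [_]YXXXXY   read _ → write _, move →, go to p1
p1 | _[Y]XXXXY   read Y → write _, move ←, go to p3
p3 | [_]_XXXXY   read _ → write _, move →, go to p4
p4 | _[_]XXXXY   read _ → write Y, move ←, go to p3
p3 | [_]YXXXXY   read _ → write _, move →, go to p4
p4 | _[Y]XXXXY   read Y → write _, move ←, go to p3
p3 | [_]_XXXXY   read _ → write _, move →, go to p4
p4 | _[_]XXXXY   read _ → write Y, move ←, go to p3
p3 | [_]YXXXXY   read _ → write _, move →, go to p4
p4 | _[Y]XXXXY   read Y → write _, move ←, go to p3
p3 | [_]_XXXXY   read _ → write _, move →, go to p4
p4 | _[_]XXXXY
After 12 steps: state p4, head at 0, tape XXXXY.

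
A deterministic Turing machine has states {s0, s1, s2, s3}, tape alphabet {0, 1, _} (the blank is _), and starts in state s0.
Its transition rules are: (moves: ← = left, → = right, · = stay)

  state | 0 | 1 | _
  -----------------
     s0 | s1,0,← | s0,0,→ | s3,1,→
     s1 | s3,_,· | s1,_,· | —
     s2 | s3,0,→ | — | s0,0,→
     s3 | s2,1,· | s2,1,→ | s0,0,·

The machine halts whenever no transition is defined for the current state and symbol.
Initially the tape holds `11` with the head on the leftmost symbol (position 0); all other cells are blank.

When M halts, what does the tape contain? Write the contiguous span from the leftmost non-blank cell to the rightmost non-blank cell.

s0 | [1]1__   read 1 → write 0, move →, go to s0
s0 | 0[1]__   read 1 → write 0, move →, go to s0
s0 | 00[_]_   read _ → write 1, move →, go to s3
s3 | 001[_]   read _ → write 0, move ·, go to s0
s0 | 001[0]   read 0 → write 0, move ←, go to s1
s1 | 00[1]0   read 1 → write _, move ·, go to s1
s1 | 00[_]0
The non-blank tape span at halt is 00_0.

00_0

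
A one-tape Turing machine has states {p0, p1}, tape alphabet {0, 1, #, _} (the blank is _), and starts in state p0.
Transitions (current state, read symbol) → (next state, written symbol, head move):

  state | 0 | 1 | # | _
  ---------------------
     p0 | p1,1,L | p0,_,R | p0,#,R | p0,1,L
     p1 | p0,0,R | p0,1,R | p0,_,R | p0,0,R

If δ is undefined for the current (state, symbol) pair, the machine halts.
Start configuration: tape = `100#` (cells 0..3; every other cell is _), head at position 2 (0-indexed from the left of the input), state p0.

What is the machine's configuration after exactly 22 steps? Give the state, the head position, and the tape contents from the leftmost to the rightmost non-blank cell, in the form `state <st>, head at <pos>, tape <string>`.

p0 | 10[0]#____   read 0 → write 1, move L, go to p1
p1 | 1[0]1#____   read 0 → write 0, move R, go to p0
p0 | 10[1]#____   read 1 → write _, move R, go to p0
p0 | 10_[#]____   read # → write #, move R, go to p0
p0 | 10_#[_]___   read _ → write 1, move L, go to p0
p0 | 10_[#]1___   read # → write #, move R, go to p0
p0 | 10_#[1]___   read 1 → write _, move R, go to p0
p0 | 10_#_[_]__   read _ → write 1, move L, go to p0
p0 | 10_#[_]1__   read _ → write 1, move L, go to p0
p0 | 10_[#]11__   read # → write #, move R, go to p0
p0 | 10_#[1]1__   read 1 → write _, move R, go to p0
p0 | 10_#_[1]__   read 1 → write _, move R, go to p0
p0 | 10_#__[_]_   read _ → write 1, move L, go to p0
p0 | 10_#_[_]1_   read _ → write 1, move L, go to p0
p0 | 10_#[_]11_   read _ → write 1, move L, go to p0
p0 | 10_[#]111_   read # → write #, move R, go to p0
p0 | 10_#[1]11_   read 1 → write _, move R, go to p0
p0 | 10_#_[1]1_   read 1 → write _, move R, go to p0
p0 | 10_#__[1]_   read 1 → write _, move R, go to p0
p0 | 10_#___[_]   read _ → write 1, move L, go to p0
p0 | 10_#__[_]1   read _ → write 1, move L, go to p0
p0 | 10_#_[_]11   read _ → write 1, move L, go to p0
p0 | 10_#[_]111
After 22 steps: state p0, head at 4, tape 10_#_111.

state p0, head at 4, tape 10_#_111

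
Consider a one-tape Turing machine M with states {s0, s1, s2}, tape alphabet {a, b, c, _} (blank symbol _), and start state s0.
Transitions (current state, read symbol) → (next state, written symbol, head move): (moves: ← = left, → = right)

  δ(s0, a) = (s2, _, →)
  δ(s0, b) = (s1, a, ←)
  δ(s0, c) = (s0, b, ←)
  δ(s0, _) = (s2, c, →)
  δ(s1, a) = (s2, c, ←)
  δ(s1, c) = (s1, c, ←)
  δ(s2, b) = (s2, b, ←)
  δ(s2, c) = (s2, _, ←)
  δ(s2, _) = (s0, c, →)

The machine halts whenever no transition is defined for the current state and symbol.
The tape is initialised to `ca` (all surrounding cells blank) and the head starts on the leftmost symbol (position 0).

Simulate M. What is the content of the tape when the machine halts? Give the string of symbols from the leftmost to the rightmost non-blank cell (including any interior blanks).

cccaa

s0 | ____[c]a   read c → write b, move ←, go to s0
s0 | ___[_]ba   read _ → write c, move →, go to s2
s2 | ___c[b]a   read b → write b, move ←, go to s2
s2 | ___[c]ba   read c → write _, move ←, go to s2
s2 | __[_]_ba   read _ → write c, move →, go to s0
s0 | __c[_]ba   read _ → write c, move →, go to s2
s2 | __cc[b]a   read b → write b, move ←, go to s2
s2 | __c[c]ba   read c → write _, move ←, go to s2
s2 | __[c]_ba   read c → write _, move ←, go to s2
s2 | _[_]__ba   read _ → write c, move →, go to s0
s0 | _c[_]_ba   read _ → write c, move →, go to s2
s2 | _cc[_]ba   read _ → write c, move →, go to s0
s0 | _ccc[b]a   read b → write a, move ←, go to s1
s1 | _cc[c]aa   read c → write c, move ←, go to s1
s1 | _c[c]caa   read c → write c, move ←, go to s1
s1 | _[c]ccaa   read c → write c, move ←, go to s1
s1 | [_]cccaa
The non-blank tape span at halt is cccaa.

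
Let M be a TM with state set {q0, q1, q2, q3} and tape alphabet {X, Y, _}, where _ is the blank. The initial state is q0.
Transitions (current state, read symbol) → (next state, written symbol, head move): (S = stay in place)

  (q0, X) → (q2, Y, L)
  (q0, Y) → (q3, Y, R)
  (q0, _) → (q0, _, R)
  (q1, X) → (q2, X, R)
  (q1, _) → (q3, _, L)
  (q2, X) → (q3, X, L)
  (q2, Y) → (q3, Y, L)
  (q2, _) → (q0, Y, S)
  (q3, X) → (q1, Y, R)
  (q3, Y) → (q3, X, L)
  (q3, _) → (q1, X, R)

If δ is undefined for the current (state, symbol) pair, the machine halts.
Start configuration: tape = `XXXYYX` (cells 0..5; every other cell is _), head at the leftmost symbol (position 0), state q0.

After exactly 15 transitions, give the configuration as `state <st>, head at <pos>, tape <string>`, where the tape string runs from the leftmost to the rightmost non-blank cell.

state q1, head at 2, tape XYYYXYYX

state=q0 head=0 tape=__[X]XXYYX   (q0,X)→(q2,Y,L)
state=q2 head=-1 tape=_[_]YXXYYX   (q2,_)→(q0,Y,S)
state=q0 head=-1 tape=_[Y]YXXYYX   (q0,Y)→(q3,Y,R)
state=q3 head=0 tape=_Y[Y]XXYYX   (q3,Y)→(q3,X,L)
state=q3 head=-1 tape=_[Y]XXXYYX   (q3,Y)→(q3,X,L)
state=q3 head=-2 tape=[_]XXXXYYX   (q3,_)→(q1,X,R)
state=q1 head=-1 tape=X[X]XXXYYX   (q1,X)→(q2,X,R)
state=q2 head=0 tape=XX[X]XXYYX   (q2,X)→(q3,X,L)
state=q3 head=-1 tape=X[X]XXXYYX   (q3,X)→(q1,Y,R)
state=q1 head=0 tape=XY[X]XXYYX   (q1,X)→(q2,X,R)
state=q2 head=1 tape=XYX[X]XYYX   (q2,X)→(q3,X,L)
state=q3 head=0 tape=XY[X]XXYYX   (q3,X)→(q1,Y,R)
state=q1 head=1 tape=XYY[X]XYYX   (q1,X)→(q2,X,R)
state=q2 head=2 tape=XYYX[X]YYX   (q2,X)→(q3,X,L)
state=q3 head=1 tape=XYY[X]XYYX   (q3,X)→(q1,Y,R)
state=q1 head=2 tape=XYYY[X]YYX
After 15 steps: state q1, head at 2, tape XYYYXYYX.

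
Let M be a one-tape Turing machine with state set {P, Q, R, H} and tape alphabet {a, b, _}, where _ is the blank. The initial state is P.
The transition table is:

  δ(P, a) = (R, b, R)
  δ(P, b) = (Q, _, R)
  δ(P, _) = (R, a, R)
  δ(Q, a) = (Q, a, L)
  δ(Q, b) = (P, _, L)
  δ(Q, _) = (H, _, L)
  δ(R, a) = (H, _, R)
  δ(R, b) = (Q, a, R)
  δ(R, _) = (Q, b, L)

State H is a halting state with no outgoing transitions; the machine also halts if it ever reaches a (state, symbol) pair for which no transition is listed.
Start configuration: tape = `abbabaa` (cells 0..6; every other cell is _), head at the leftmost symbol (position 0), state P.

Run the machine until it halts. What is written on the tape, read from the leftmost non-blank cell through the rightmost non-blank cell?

babaa

P | [a]bbabaa   read a → write b, move R, go to R
R | b[b]babaa   read b → write a, move R, go to Q
Q | ba[b]abaa   read b → write _, move L, go to P
P | b[a]_abaa   read a → write b, move R, go to R
R | bb[_]abaa   read _ → write b, move L, go to Q
Q | b[b]babaa   read b → write _, move L, go to P
P | [b]_babaa   read b → write _, move R, go to Q
Q | _[_]babaa   read _ → write _, move L, go to H
H | [_]_babaa
The non-blank tape span at halt is babaa.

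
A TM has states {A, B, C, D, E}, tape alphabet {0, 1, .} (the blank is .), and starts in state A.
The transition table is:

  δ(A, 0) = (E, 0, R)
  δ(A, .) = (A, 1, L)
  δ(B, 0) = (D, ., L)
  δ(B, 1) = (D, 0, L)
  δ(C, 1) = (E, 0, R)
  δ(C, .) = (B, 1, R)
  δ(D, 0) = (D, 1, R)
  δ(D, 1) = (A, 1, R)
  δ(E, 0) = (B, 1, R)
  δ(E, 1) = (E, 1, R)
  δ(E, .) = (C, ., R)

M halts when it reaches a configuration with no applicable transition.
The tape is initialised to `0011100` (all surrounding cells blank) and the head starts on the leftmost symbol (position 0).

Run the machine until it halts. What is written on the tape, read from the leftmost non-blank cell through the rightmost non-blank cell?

0101111

state=A head=0 tape=[0]011100   (A,0)→(E,0,R)
state=E head=1 tape=0[0]11100   (E,0)→(B,1,R)
state=B head=2 tape=01[1]1100   (B,1)→(D,0,L)
state=D head=1 tape=0[1]01100   (D,1)→(A,1,R)
state=A head=2 tape=01[0]1100   (A,0)→(E,0,R)
state=E head=3 tape=010[1]100   (E,1)→(E,1,R)
state=E head=4 tape=0101[1]00   (E,1)→(E,1,R)
state=E head=5 tape=01011[0]0   (E,0)→(B,1,R)
state=B head=6 tape=010111[0]   (B,0)→(D,.,L)
state=D head=5 tape=01011[1].   (D,1)→(A,1,R)
state=A head=6 tape=010111[.]   (A,.)→(A,1,L)
state=A head=5 tape=01011[1]1
The non-blank tape span at halt is 0101111.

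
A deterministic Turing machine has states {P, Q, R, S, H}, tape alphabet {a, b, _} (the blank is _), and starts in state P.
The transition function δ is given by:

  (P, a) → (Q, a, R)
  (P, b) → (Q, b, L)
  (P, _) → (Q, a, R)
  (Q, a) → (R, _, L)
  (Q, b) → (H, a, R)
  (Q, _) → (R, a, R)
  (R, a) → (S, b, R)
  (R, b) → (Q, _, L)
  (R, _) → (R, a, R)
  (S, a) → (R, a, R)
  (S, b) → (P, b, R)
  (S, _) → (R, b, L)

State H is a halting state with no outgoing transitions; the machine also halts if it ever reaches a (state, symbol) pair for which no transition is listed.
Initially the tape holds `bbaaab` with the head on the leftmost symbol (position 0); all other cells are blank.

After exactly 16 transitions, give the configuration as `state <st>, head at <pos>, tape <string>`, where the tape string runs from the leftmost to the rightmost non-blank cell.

state=P head=0 tape=___[b]baaab   (P,b)→(Q,b,L)
state=Q head=-1 tape=__[_]bbaaab   (Q,_)→(R,a,R)
state=R head=0 tape=__a[b]baaab   (R,b)→(Q,_,L)
state=Q head=-1 tape=__[a]_baaab   (Q,a)→(R,_,L)
state=R head=-2 tape=_[_]__baaab   (R,_)→(R,a,R)
state=R head=-1 tape=_a[_]_baaab   (R,_)→(R,a,R)
state=R head=0 tape=_aa[_]baaab   (R,_)→(R,a,R)
state=R head=1 tape=_aaa[b]aaab   (R,b)→(Q,_,L)
state=Q head=0 tape=_aa[a]_aaab   (Q,a)→(R,_,L)
state=R head=-1 tape=_a[a]__aaab   (R,a)→(S,b,R)
state=S head=0 tape=_ab[_]_aaab   (S,_)→(R,b,L)
state=R head=-1 tape=_a[b]b_aaab   (R,b)→(Q,_,L)
state=Q head=-2 tape=_[a]_b_aaab   (Q,a)→(R,_,L)
state=R head=-3 tape=[_]__b_aaab   (R,_)→(R,a,R)
state=R head=-2 tape=a[_]_b_aaab   (R,_)→(R,a,R)
state=R head=-1 tape=aa[_]b_aaab   (R,_)→(R,a,R)
state=R head=0 tape=aaa[b]_aaab
After 16 steps: state R, head at 0, tape aaab_aaab.

state R, head at 0, tape aaab_aaab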